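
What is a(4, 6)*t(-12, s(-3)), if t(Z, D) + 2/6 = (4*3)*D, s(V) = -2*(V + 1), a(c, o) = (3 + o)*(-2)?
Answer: -858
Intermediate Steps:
a(c, o) = -6 - 2*o
s(V) = -2 - 2*V (s(V) = -2*(1 + V) = -2 - 2*V)
t(Z, D) = -⅓ + 12*D (t(Z, D) = -⅓ + (4*3)*D = -⅓ + 12*D)
a(4, 6)*t(-12, s(-3)) = (-6 - 2*6)*(-⅓ + 12*(-2 - 2*(-3))) = (-6 - 12)*(-⅓ + 12*(-2 + 6)) = -18*(-⅓ + 12*4) = -18*(-⅓ + 48) = -18*143/3 = -858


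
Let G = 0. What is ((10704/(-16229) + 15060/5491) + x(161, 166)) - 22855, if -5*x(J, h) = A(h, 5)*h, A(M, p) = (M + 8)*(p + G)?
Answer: -4610454587345/89113439 ≈ -51737.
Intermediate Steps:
A(M, p) = p*(8 + M) (A(M, p) = (M + 8)*(p + 0) = (8 + M)*p = p*(8 + M))
x(J, h) = -h*(40 + 5*h)/5 (x(J, h) = -5*(8 + h)*h/5 = -(40 + 5*h)*h/5 = -h*(40 + 5*h)/5)
((10704/(-16229) + 15060/5491) + x(161, 166)) - 22855 = ((10704/(-16229) + 15060/5491) - 1*166*(8 + 166)) - 22855 = ((10704*(-1/16229) + 15060*(1/5491)) - 1*166*174) - 22855 = ((-10704/16229 + 15060/5491) - 28884) - 22855 = (185633076/89113439 - 28884) - 22855 = -2573766939000/89113439 - 22855 = -4610454587345/89113439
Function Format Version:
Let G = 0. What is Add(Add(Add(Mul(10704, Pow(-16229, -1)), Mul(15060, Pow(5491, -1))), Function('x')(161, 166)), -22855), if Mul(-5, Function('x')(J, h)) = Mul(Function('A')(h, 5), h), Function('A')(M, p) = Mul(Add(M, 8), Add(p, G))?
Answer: Rational(-4610454587345, 89113439) ≈ -51737.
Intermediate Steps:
Function('A')(M, p) = Mul(p, Add(8, M)) (Function('A')(M, p) = Mul(Add(M, 8), Add(p, 0)) = Mul(Add(8, M), p) = Mul(p, Add(8, M)))
Function('x')(J, h) = Mul(Rational(-1, 5), h, Add(40, Mul(5, h))) (Function('x')(J, h) = Mul(Rational(-1, 5), Mul(Mul(5, Add(8, h)), h)) = Mul(Rational(-1, 5), Mul(Add(40, Mul(5, h)), h)) = Mul(Rational(-1, 5), Mul(h, Add(40, Mul(5, h)))) = Mul(Rational(-1, 5), h, Add(40, Mul(5, h))))
Add(Add(Add(Mul(10704, Pow(-16229, -1)), Mul(15060, Pow(5491, -1))), Function('x')(161, 166)), -22855) = Add(Add(Add(Mul(10704, Pow(-16229, -1)), Mul(15060, Pow(5491, -1))), Mul(-1, 166, Add(8, 166))), -22855) = Add(Add(Add(Mul(10704, Rational(-1, 16229)), Mul(15060, Rational(1, 5491))), Mul(-1, 166, 174)), -22855) = Add(Add(Add(Rational(-10704, 16229), Rational(15060, 5491)), -28884), -22855) = Add(Add(Rational(185633076, 89113439), -28884), -22855) = Add(Rational(-2573766939000, 89113439), -22855) = Rational(-4610454587345, 89113439)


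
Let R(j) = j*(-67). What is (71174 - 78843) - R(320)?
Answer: 13771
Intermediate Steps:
R(j) = -67*j
(71174 - 78843) - R(320) = (71174 - 78843) - (-67)*320 = -7669 - 1*(-21440) = -7669 + 21440 = 13771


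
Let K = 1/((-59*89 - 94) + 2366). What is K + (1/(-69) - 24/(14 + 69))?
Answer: -1728736/5686911 ≈ -0.30399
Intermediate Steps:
K = -1/2979 (K = 1/((-5251 - 94) + 2366) = 1/(-5345 + 2366) = 1/(-2979) = -1/2979 ≈ -0.00033568)
K + (1/(-69) - 24/(14 + 69)) = -1/2979 + (1/(-69) - 24/(14 + 69)) = -1/2979 + (-1/69 - 24/83) = -1/2979 - 1739/5727 = -1728736/5686911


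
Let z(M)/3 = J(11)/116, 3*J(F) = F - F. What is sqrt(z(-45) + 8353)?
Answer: sqrt(8353) ≈ 91.395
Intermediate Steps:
J(F) = 0 (J(F) = (F - F)/3 = (1/3)*0 = 0)
z(M) = 0 (z(M) = 3*(0/116) = 3*(0*(1/116)) = 3*0 = 0)
sqrt(z(-45) + 8353) = sqrt(0 + 8353) = sqrt(8353)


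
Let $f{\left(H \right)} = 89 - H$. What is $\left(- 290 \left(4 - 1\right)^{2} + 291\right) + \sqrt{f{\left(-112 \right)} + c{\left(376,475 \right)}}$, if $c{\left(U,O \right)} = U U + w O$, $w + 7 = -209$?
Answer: $-2319 + \sqrt{38977} \approx -2121.6$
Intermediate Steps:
$w = -216$ ($w = -7 - 209 = -216$)
$c{\left(U,O \right)} = U^{2} - 216 O$ ($c{\left(U,O \right)} = U U - 216 O = U^{2} - 216 O$)
$\left(- 290 \left(4 - 1\right)^{2} + 291\right) + \sqrt{f{\left(-112 \right)} + c{\left(376,475 \right)}} = \left(- 290 \left(4 - 1\right)^{2} + 291\right) + \sqrt{\left(89 - -112\right) + \left(376^{2} - 102600\right)} = \left(- 290 \cdot 3^{2} + 291\right) + \sqrt{\left(89 + 112\right) + \left(141376 - 102600\right)} = \left(\left(-290\right) 9 + 291\right) + \sqrt{201 + 38776} = \left(-2610 + 291\right) + \sqrt{38977} = -2319 + \sqrt{38977}$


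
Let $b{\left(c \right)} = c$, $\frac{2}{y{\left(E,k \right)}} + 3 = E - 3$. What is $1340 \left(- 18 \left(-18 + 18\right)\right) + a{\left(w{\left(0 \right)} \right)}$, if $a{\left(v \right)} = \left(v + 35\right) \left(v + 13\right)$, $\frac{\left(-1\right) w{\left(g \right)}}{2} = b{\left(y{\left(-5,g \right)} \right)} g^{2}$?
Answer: $455$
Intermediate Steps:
$y{\left(E,k \right)} = \frac{2}{-6 + E}$ ($y{\left(E,k \right)} = \frac{2}{-3 + \left(E - 3\right)} = \frac{2}{-3 + \left(-3 + E\right)} = \frac{2}{-6 + E}$)
$w{\left(g \right)} = \frac{4 g^{2}}{11}$ ($w{\left(g \right)} = - 2 \frac{2}{-6 - 5} g^{2} = - 2 \frac{2}{-11} g^{2} = - 2 \cdot 2 \left(- \frac{1}{11}\right) g^{2} = - 2 \left(- \frac{2 g^{2}}{11}\right) = \frac{4 g^{2}}{11}$)
$a{\left(v \right)} = \left(13 + v\right) \left(35 + v\right)$ ($a{\left(v \right)} = \left(35 + v\right) \left(13 + v\right) = \left(13 + v\right) \left(35 + v\right)$)
$1340 \left(- 18 \left(-18 + 18\right)\right) + a{\left(w{\left(0 \right)} \right)} = 1340 \left(- 18 \left(-18 + 18\right)\right) + \left(455 + \left(\frac{4 \cdot 0^{2}}{11}\right)^{2} + 48 \frac{4 \cdot 0^{2}}{11}\right) = 1340 \left(\left(-18\right) 0\right) + \left(455 + \left(\frac{4}{11} \cdot 0\right)^{2} + 48 \cdot \frac{4}{11} \cdot 0\right) = 1340 \cdot 0 + \left(455 + 0^{2} + 48 \cdot 0\right) = 0 + \left(455 + 0 + 0\right) = 0 + 455 = 455$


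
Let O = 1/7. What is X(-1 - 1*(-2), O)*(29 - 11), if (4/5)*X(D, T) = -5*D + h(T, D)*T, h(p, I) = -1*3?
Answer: -855/7 ≈ -122.14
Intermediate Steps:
h(p, I) = -3
O = ⅐ ≈ 0.14286
X(D, T) = -25*D/4 - 15*T/4 (X(D, T) = 5*(-5*D - 3*T)/4 = -25*D/4 - 15*T/4)
X(-1 - 1*(-2), O)*(29 - 11) = (-25*(-1 - 1*(-2))/4 - 15/4*⅐)*(29 - 11) = (-25*(-1 + 2)/4 - 15/28)*18 = (-25/4*1 - 15/28)*18 = (-25/4 - 15/28)*18 = -95/14*18 = -855/7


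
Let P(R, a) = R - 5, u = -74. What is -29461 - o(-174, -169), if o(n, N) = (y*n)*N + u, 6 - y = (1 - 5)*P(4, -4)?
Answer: -88199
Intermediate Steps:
P(R, a) = -5 + R
y = 2 (y = 6 - (1 - 5)*(-5 + 4) = 6 - (-4)*(-1) = 6 - 1*4 = 6 - 4 = 2)
o(n, N) = -74 + 2*N*n (o(n, N) = (2*n)*N - 74 = 2*N*n - 74 = -74 + 2*N*n)
-29461 - o(-174, -169) = -29461 - (-74 + 2*(-169)*(-174)) = -29461 - (-74 + 58812) = -29461 - 1*58738 = -29461 - 58738 = -88199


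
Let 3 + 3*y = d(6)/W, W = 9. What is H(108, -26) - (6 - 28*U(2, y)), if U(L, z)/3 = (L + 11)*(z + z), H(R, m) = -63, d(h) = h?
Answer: -5303/3 ≈ -1767.7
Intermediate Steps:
y = -7/9 (y = -1 + (6/9)/3 = -1 + (6*(1/9))/3 = -1 + (1/3)*(2/3) = -1 + 2/9 = -7/9 ≈ -0.77778)
U(L, z) = 6*z*(11 + L) (U(L, z) = 3*((L + 11)*(z + z)) = 3*((11 + L)*(2*z)) = 3*(2*z*(11 + L)) = 6*z*(11 + L))
H(108, -26) - (6 - 28*U(2, y)) = -63 - (6 - 168*(-7)*(11 + 2)/9) = -63 - (6 - 168*(-7)*13/9) = -63 - (6 - 28*(-182/3)) = -63 - (6 + 5096/3) = -63 - 1*5114/3 = -63 - 5114/3 = -5303/3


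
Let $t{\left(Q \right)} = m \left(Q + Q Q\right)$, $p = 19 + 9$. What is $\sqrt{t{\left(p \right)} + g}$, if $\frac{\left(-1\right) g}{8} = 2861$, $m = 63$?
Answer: $2 \sqrt{7067} \approx 168.13$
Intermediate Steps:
$g = -22888$ ($g = \left(-8\right) 2861 = -22888$)
$p = 28$
$t{\left(Q \right)} = 63 Q + 63 Q^{2}$ ($t{\left(Q \right)} = 63 \left(Q + Q Q\right) = 63 \left(Q + Q^{2}\right) = 63 Q + 63 Q^{2}$)
$\sqrt{t{\left(p \right)} + g} = \sqrt{63 \cdot 28 \left(1 + 28\right) - 22888} = \sqrt{63 \cdot 28 \cdot 29 - 22888} = \sqrt{51156 - 22888} = \sqrt{28268} = 2 \sqrt{7067}$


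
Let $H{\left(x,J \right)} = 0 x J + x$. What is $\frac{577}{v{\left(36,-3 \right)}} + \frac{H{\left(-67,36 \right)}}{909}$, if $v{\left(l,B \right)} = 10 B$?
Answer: $- \frac{175501}{9090} \approx -19.307$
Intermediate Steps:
$H{\left(x,J \right)} = x$ ($H{\left(x,J \right)} = 0 J + x = 0 + x = x$)
$\frac{577}{v{\left(36,-3 \right)}} + \frac{H{\left(-67,36 \right)}}{909} = \frac{577}{10 \left(-3\right)} - \frac{67}{909} = \frac{577}{-30} - \frac{67}{909} = 577 \left(- \frac{1}{30}\right) - \frac{67}{909} = - \frac{577}{30} - \frac{67}{909} = - \frac{175501}{9090}$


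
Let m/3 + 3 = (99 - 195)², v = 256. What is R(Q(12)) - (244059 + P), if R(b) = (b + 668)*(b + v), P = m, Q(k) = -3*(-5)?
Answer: -86605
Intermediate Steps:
m = 27639 (m = -9 + 3*(99 - 195)² = -9 + 3*(-96)² = -9 + 3*9216 = -9 + 27648 = 27639)
Q(k) = 15
P = 27639
R(b) = (256 + b)*(668 + b) (R(b) = (b + 668)*(b + 256) = (668 + b)*(256 + b) = (256 + b)*(668 + b))
R(Q(12)) - (244059 + P) = (171008 + 15² + 924*15) - (244059 + 27639) = (171008 + 225 + 13860) - 1*271698 = 185093 - 271698 = -86605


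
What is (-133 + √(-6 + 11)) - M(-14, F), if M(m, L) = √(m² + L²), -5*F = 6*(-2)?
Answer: -133 + √5 - 2*√1261/5 ≈ -144.97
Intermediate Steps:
F = 12/5 (F = -6*(-2)/5 = -⅕*(-12) = 12/5 ≈ 2.4000)
M(m, L) = √(L² + m²)
(-133 + √(-6 + 11)) - M(-14, F) = (-133 + √(-6 + 11)) - √((12/5)² + (-14)²) = (-133 + √5) - √(144/25 + 196) = (-133 + √5) - √(5044/25) = (-133 + √5) - 2*√1261/5 = -133 + √5 - 2*√1261/5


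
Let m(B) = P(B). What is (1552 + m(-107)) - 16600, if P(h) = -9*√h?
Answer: -15048 - 9*I*√107 ≈ -15048.0 - 93.097*I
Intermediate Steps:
m(B) = -9*√B
(1552 + m(-107)) - 16600 = (1552 - 9*I*√107) - 16600 = -15048 - 9*I*√107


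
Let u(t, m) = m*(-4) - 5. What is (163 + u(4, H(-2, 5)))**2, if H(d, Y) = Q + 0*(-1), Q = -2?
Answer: 27556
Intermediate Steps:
H(d, Y) = -2 (H(d, Y) = -2 + 0*(-1) = -2 + 0 = -2)
u(t, m) = -5 - 4*m (u(t, m) = -4*m - 5 = -5 - 4*m)
(163 + u(4, H(-2, 5)))**2 = (163 + (-5 - 4*(-2)))**2 = (163 + (-5 + 8))**2 = (163 + 3)**2 = 166**2 = 27556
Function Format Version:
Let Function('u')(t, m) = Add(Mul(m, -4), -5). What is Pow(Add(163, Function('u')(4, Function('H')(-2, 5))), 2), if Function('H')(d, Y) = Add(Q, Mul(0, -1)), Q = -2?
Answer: 27556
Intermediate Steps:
Function('H')(d, Y) = -2 (Function('H')(d, Y) = Add(-2, Mul(0, -1)) = Add(-2, 0) = -2)
Function('u')(t, m) = Add(-5, Mul(-4, m)) (Function('u')(t, m) = Add(Mul(-4, m), -5) = Add(-5, Mul(-4, m)))
Pow(Add(163, Function('u')(4, Function('H')(-2, 5))), 2) = Pow(Add(163, Add(-5, Mul(-4, -2))), 2) = Pow(Add(163, Add(-5, 8)), 2) = Pow(Add(163, 3), 2) = Pow(166, 2) = 27556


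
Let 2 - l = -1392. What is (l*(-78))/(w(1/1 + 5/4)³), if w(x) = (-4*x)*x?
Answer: 2319616/177147 ≈ 13.094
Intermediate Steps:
l = 1394 (l = 2 - 1*(-1392) = 2 + 1392 = 1394)
w(x) = -4*x²
(l*(-78))/(w(1/1 + 5/4)³) = (1394*(-78))/((-4*(1/1 + 5/4)²)³) = -108732*(-1/(64*(1*1 + 5*(¼))⁶)) = -108732*(-1/(64*(1 + 5/4)⁶)) = -108732/((-4*(9/4)²)³) = -108732/((-4*81/16)³) = -108732/((-81/4)³) = -108732/(-531441/64) = -108732*(-64/531441) = 2319616/177147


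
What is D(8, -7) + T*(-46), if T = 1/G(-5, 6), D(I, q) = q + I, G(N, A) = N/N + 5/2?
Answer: -85/7 ≈ -12.143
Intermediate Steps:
G(N, A) = 7/2 (G(N, A) = 1 + 5*(1/2) = 1 + 5/2 = 7/2)
D(I, q) = I + q
T = 2/7 (T = 1/(7/2) = 2/7 ≈ 0.28571)
D(8, -7) + T*(-46) = (8 - 7) + (2/7)*(-46) = 1 - 92/7 = -85/7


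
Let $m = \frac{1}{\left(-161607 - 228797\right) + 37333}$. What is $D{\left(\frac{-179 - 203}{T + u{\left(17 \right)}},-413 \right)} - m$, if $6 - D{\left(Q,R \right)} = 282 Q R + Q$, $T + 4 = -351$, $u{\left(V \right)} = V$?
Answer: $\frac{7854357091028}{59668999} \approx 1.3163 \cdot 10^{5}$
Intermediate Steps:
$T = -355$ ($T = -4 - 351 = -355$)
$m = - \frac{1}{353071}$ ($m = \frac{1}{-390404 + 37333} = \frac{1}{-353071} = - \frac{1}{353071} \approx -2.8323 \cdot 10^{-6}$)
$D{\left(Q,R \right)} = 6 - Q - 282 Q R$ ($D{\left(Q,R \right)} = 6 - \left(282 Q R + Q\right) = 6 - \left(Q + 282 Q R\right) = 6 - Q - 282 Q R$)
$D{\left(\frac{-179 - 203}{T + u{\left(17 \right)}},-413 \right)} - m = \left(6 - \frac{-179 - 203}{-355 + 17} - 282 \frac{-179 - 203}{-355 + 17} \left(-413\right)\right) - - \frac{1}{353071} = \left(6 - - \frac{382}{-338} - 282 \left(- \frac{382}{-338}\right) \left(-413\right)\right) + \frac{1}{353071} = \left(6 - \left(-382\right) \left(- \frac{1}{338}\right) - 282 \left(\left(-382\right) \left(- \frac{1}{338}\right)\right) \left(-413\right)\right) + \frac{1}{353071} = \left(6 - \frac{191}{169} - \frac{53862}{169} \left(-413\right)\right) + \frac{1}{353071} = \left(6 - \frac{191}{169} + \frac{22245006}{169}\right) + \frac{1}{353071} = \frac{22245829}{169} + \frac{1}{353071} = \frac{7854357091028}{59668999}$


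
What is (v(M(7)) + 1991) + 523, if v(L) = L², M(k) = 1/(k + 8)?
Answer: 565651/225 ≈ 2514.0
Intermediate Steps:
M(k) = 1/(8 + k)
(v(M(7)) + 1991) + 523 = ((1/(8 + 7))² + 1991) + 523 = ((1/15)² + 1991) + 523 = (1/225 + 1991) + 523 = 447976/225 + 523 = 565651/225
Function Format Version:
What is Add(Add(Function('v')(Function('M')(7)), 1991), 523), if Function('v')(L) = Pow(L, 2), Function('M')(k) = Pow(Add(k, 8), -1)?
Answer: Rational(565651, 225) ≈ 2514.0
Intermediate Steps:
Function('M')(k) = Pow(Add(8, k), -1)
Add(Add(Function('v')(Function('M')(7)), 1991), 523) = Add(Add(Pow(Pow(Add(8, 7), -1), 2), 1991), 523) = Add(Add(Pow(Pow(15, -1), 2), 1991), 523) = Add(Add(Pow(Rational(1, 15), 2), 1991), 523) = Add(Add(Rational(1, 225), 1991), 523) = Add(Rational(447976, 225), 523) = Rational(565651, 225)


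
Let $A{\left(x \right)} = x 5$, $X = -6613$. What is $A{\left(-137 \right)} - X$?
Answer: $5928$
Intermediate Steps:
$A{\left(x \right)} = 5 x$
$A{\left(-137 \right)} - X = 5 \left(-137\right) - -6613 = -685 + 6613 = 5928$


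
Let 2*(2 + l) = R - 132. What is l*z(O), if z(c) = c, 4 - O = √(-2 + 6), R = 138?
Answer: 2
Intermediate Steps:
l = 1 (l = -2 + (138 - 132)/2 = -2 + (½)*6 = -2 + 3 = 1)
O = 2 (O = 4 - √(-2 + 6) = 4 - √4 = 4 - 1*2 = 4 - 2 = 2)
l*z(O) = 1*2 = 2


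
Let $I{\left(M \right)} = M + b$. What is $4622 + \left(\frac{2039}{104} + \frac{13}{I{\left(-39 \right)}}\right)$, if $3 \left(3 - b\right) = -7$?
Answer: $\frac{48751371}{10504} \approx 4641.2$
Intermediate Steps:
$b = \frac{16}{3}$ ($b = 3 - - \frac{7}{3} = 3 + \frac{7}{3} = \frac{16}{3} \approx 5.3333$)
$I{\left(M \right)} = \frac{16}{3} + M$ ($I{\left(M \right)} = M + \frac{16}{3} = \frac{16}{3} + M$)
$4622 + \left(\frac{2039}{104} + \frac{13}{I{\left(-39 \right)}}\right) = 4622 + \left(\frac{2039}{104} + \frac{13}{\frac{16}{3} - 39}\right) = 4622 + \left(2039 \cdot \frac{1}{104} + \frac{13}{- \frac{101}{3}}\right) = 4622 + \left(\frac{2039}{104} + 13 \left(- \frac{3}{101}\right)\right) = 4622 + \left(\frac{2039}{104} - \frac{39}{101}\right) = 4622 + \frac{201883}{10504} = \frac{48751371}{10504}$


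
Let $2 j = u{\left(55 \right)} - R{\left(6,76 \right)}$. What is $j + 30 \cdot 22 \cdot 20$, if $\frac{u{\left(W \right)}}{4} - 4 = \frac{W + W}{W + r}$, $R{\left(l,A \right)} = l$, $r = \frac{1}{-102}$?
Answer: $\frac{74089285}{5609} \approx 13209.0$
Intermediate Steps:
$r = - \frac{1}{102} \approx -0.0098039$
$u{\left(W \right)} = 16 + \frac{8 W}{- \frac{1}{102} + W}$ ($u{\left(W \right)} = 16 + 4 \frac{W + W}{W - \frac{1}{102}} = 16 + 4 \frac{2 W}{- \frac{1}{102} + W} = 16 + \frac{8 W}{- \frac{1}{102} + W}$)
$j = \frac{50485}{5609}$ ($j = \frac{\frac{16 \left(-1 + 153 \cdot 55\right)}{-1 + 102 \cdot 55} - 6}{2} = \frac{\frac{16 \left(-1 + 8415\right)}{-1 + 5610} - 6}{2} = \frac{16 \cdot \frac{1}{5609} \cdot 8414 - 6}{2} = \frac{\frac{134624}{5609} - 6}{2} = \frac{1}{2} \cdot \frac{100970}{5609} = \frac{50485}{5609} \approx 9.0007$)
$j + 30 \cdot 22 \cdot 20 = \frac{50485}{5609} + 30 \cdot 22 \cdot 20 = \frac{50485}{5609} + 660 \cdot 20 = \frac{50485}{5609} + 13200 = \frac{74089285}{5609}$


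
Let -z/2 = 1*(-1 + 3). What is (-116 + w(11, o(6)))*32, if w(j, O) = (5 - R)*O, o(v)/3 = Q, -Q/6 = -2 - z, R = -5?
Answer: -15232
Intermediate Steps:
z = -4 (z = -2*(-1 + 3) = -2*2 = -4)
Q = -12 (Q = -6*(-2 - 1*(-4)) = -6*(-2 + 4) = -6*2 = -12)
o(v) = -36 (o(v) = 3*(-12) = -36)
w(j, O) = 10*O (w(j, O) = (5 - 1*(-5))*O = (5 + 5)*O = 10*O)
(-116 + w(11, o(6)))*32 = (-116 + 10*(-36))*32 = (-116 - 360)*32 = -476*32 = -15232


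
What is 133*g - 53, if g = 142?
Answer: 18833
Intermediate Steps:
133*g - 53 = 133*142 - 53 = 18886 - 53 = 18833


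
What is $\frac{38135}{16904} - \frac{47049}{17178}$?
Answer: $- \frac{23372211}{48396152} \approx -0.48294$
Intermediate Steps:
$\frac{38135}{16904} - \frac{47049}{17178} = 38135 \cdot \frac{1}{16904} - \frac{15683}{5726} = \frac{38135}{16904} - \frac{15683}{5726} = - \frac{23372211}{48396152}$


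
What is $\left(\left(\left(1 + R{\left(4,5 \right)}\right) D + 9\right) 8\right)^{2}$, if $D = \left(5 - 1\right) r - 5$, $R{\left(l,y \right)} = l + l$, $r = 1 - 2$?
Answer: $331776$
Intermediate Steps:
$r = -1$
$R{\left(l,y \right)} = 2 l$
$D = -9$ ($D = \left(5 - 1\right) \left(-1\right) - 5 = 4 \left(-1\right) - 5 = -4 - 5 = -9$)
$\left(\left(\left(1 + R{\left(4,5 \right)}\right) D + 9\right) 8\right)^{2} = \left(\left(\left(1 + 2 \cdot 4\right) \left(-9\right) + 9\right) 8\right)^{2} = \left(\left(\left(1 + 8\right) \left(-9\right) + 9\right) 8\right)^{2} = \left(\left(9 \left(-9\right) + 9\right) 8\right)^{2} = \left(\left(-81 + 9\right) 8\right)^{2} = \left(\left(-72\right) 8\right)^{2} = \left(-576\right)^{2} = 331776$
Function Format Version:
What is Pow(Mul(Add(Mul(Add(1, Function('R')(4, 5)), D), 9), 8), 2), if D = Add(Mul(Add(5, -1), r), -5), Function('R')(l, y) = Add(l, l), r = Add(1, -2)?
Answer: 331776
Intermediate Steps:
r = -1
Function('R')(l, y) = Mul(2, l)
D = -9 (D = Add(Mul(Add(5, -1), -1), -5) = Add(Mul(4, -1), -5) = Add(-4, -5) = -9)
Pow(Mul(Add(Mul(Add(1, Function('R')(4, 5)), D), 9), 8), 2) = Pow(Mul(Add(Mul(Add(1, Mul(2, 4)), -9), 9), 8), 2) = Pow(Mul(Add(Mul(Add(1, 8), -9), 9), 8), 2) = Pow(Mul(Add(Mul(9, -9), 9), 8), 2) = Pow(Mul(Add(-81, 9), 8), 2) = Pow(Mul(-72, 8), 2) = Pow(-576, 2) = 331776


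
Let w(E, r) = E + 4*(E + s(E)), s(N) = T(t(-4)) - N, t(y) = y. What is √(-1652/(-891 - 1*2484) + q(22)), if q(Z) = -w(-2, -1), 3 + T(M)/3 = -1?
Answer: √2556030/225 ≈ 7.1056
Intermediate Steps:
T(M) = -12 (T(M) = -9 + 3*(-1) = -9 - 3 = -12)
s(N) = -12 - N
w(E, r) = -48 + E (w(E, r) = E + 4*(E + (-12 - E)) = E + 4*(-12) = E - 48 = -48 + E)
q(Z) = 50 (q(Z) = -(-48 - 2) = -1*(-50) = 50)
√(-1652/(-891 - 1*2484) + q(22)) = √(-1652/(-891 - 1*2484) + 50) = √(-1652/(-891 - 2484) + 50) = √(-1652/(-3375) + 50) = √(-1652*(-1/3375) + 50) = √(1652/3375 + 50) = √(170402/3375) = √2556030/225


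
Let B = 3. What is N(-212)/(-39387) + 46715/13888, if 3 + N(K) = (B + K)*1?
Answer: 1842907961/547006656 ≈ 3.3691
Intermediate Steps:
N(K) = K (N(K) = -3 + (3 + K)*1 = -3 + (3 + K) = K)
N(-212)/(-39387) + 46715/13888 = -212/(-39387) + 46715/13888 = -212*(-1/39387) + 46715*(1/13888) = 212/39387 + 46715/13888 = 1842907961/547006656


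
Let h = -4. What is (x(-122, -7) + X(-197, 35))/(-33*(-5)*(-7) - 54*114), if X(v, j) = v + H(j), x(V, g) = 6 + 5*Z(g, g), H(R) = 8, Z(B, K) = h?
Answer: 203/7311 ≈ 0.027766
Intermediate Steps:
Z(B, K) = -4
x(V, g) = -14 (x(V, g) = 6 + 5*(-4) = 6 - 20 = -14)
X(v, j) = 8 + v (X(v, j) = v + 8 = 8 + v)
(x(-122, -7) + X(-197, 35))/(-33*(-5)*(-7) - 54*114) = (-14 + (8 - 197))/(-33*(-5)*(-7) - 54*114) = (-14 - 189)/(165*(-7) - 6156) = -203/(-1155 - 6156) = -203/(-7311) = -203*(-1/7311) = 203/7311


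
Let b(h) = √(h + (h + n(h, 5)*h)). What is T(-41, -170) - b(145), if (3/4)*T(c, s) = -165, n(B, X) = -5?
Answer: -220 - I*√435 ≈ -220.0 - 20.857*I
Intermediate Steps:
T(c, s) = -220 (T(c, s) = (4/3)*(-165) = -220)
b(h) = √3*√(-h) (b(h) = √(h + (h - 5*h)) = √(h - 4*h) = √(-3*h) = √3*√(-h))
T(-41, -170) - b(145) = -220 - √3*√(-1*145) = -220 - √3*√(-145) = -220 - √3*I*√145 = -220 - I*√435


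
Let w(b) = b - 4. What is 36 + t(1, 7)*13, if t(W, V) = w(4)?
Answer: 36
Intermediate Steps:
w(b) = -4 + b
t(W, V) = 0 (t(W, V) = -4 + 4 = 0)
36 + t(1, 7)*13 = 36 + 0*13 = 36 + 0 = 36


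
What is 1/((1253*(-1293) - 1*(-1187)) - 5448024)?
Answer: -1/7066966 ≈ -1.4150e-7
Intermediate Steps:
1/((1253*(-1293) - 1*(-1187)) - 5448024) = 1/((-1620129 + 1187) - 5448024) = 1/(-1618942 - 5448024) = 1/(-7066966) = -1/7066966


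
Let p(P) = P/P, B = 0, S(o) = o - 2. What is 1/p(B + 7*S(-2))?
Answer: 1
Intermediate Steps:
S(o) = -2 + o
p(P) = 1
1/p(B + 7*S(-2)) = 1/1 = 1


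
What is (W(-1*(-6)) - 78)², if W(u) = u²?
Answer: 1764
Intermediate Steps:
(W(-1*(-6)) - 78)² = ((-1*(-6))² - 78)² = (6² - 78)² = (36 - 78)² = (-42)² = 1764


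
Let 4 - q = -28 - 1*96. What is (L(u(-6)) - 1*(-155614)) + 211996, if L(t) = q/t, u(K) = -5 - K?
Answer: 367738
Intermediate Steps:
q = 128 (q = 4 - (-28 - 1*96) = 4 - (-28 - 96) = 4 - 1*(-124) = 4 + 124 = 128)
L(t) = 128/t
(L(u(-6)) - 1*(-155614)) + 211996 = (128/(-5 - 1*(-6)) - 1*(-155614)) + 211996 = (128/(-5 + 6) + 155614) + 211996 = (128/1 + 155614) + 211996 = (128*1 + 155614) + 211996 = (128 + 155614) + 211996 = 155742 + 211996 = 367738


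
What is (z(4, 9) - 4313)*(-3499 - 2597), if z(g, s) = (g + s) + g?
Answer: 26188416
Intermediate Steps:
z(g, s) = s + 2*g
(z(4, 9) - 4313)*(-3499 - 2597) = ((9 + 2*4) - 4313)*(-3499 - 2597) = ((9 + 8) - 4313)*(-6096) = (17 - 4313)*(-6096) = -4296*(-6096) = 26188416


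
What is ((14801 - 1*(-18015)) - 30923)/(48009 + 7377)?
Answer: 631/18462 ≈ 0.034178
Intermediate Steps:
((14801 - 1*(-18015)) - 30923)/(48009 + 7377) = ((14801 + 18015) - 30923)/55386 = (32816 - 30923)*(1/55386) = 1893*(1/55386) = 631/18462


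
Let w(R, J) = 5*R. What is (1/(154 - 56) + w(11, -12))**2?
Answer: 29062881/9604 ≈ 3026.1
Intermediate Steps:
(1/(154 - 56) + w(11, -12))**2 = (1/(154 - 56) + 5*11)**2 = (1/98 + 55)**2 = (5391/98)**2 = 29062881/9604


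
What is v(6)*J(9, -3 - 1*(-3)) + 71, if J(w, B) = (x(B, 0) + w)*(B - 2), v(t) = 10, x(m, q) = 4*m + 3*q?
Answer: -109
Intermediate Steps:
x(m, q) = 3*q + 4*m
J(w, B) = (-2 + B)*(w + 4*B) (J(w, B) = ((3*0 + 4*B) + w)*(B - 2) = ((0 + 4*B) + w)*(-2 + B) = (4*B + w)*(-2 + B) = (w + 4*B)*(-2 + B) = (-2 + B)*(w + 4*B))
v(6)*J(9, -3 - 1*(-3)) + 71 = 10*(-8*(-3 - 1*(-3)) - 2*9 + 4*(-3 - 1*(-3))**2 + (-3 - 1*(-3))*9) + 71 = 10*(-8*(-3 + 3) - 18 + 4*(-3 + 3)**2 + (-3 + 3)*9) + 71 = 10*(-8*0 - 18 + 4*0**2 + 0*9) + 71 = 10*(0 - 18 + 4*0 + 0) + 71 = 10*(0 - 18 + 0 + 0) + 71 = 10*(-18) + 71 = -180 + 71 = -109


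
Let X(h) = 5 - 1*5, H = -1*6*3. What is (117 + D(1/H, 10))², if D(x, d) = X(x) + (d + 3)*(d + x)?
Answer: 19651489/324 ≈ 60653.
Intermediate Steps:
H = -18 (H = -6*3 = -18)
X(h) = 0 (X(h) = 5 - 5 = 0)
D(x, d) = (3 + d)*(d + x) (D(x, d) = 0 + (d + 3)*(d + x) = 0 + (3 + d)*(d + x) = (3 + d)*(d + x))
(117 + D(1/H, 10))² = (117 + (10² + 3*10 + 3/(-18) + 10/(-18)))² = (117 + (100 + 30 + 3*(-1/18) + 10*(-1/18)))² = (117 + (100 + 30 - ⅙ - 5/9))² = (117 + 2327/18)² = (4433/18)² = 19651489/324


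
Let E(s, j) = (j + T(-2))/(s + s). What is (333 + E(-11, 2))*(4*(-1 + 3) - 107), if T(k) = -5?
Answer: -65961/2 ≈ -32981.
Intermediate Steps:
E(s, j) = (-5 + j)/(2*s) (E(s, j) = (j - 5)/(s + s) = (-5 + j)/((2*s)) = (-5 + j)*(1/(2*s)) = (-5 + j)/(2*s))
(333 + E(-11, 2))*(4*(-1 + 3) - 107) = (333 + (½)*(-5 + 2)/(-11))*(4*(-1 + 3) - 107) = (333 + (½)*(-1/11)*(-3))*(4*2 - 107) = (333 + 3/22)*(8 - 107) = (7329/22)*(-99) = -65961/2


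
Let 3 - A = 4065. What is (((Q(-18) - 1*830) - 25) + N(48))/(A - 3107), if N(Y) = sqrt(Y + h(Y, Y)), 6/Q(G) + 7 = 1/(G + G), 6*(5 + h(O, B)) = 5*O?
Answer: 216531/1813757 - sqrt(83)/7169 ≈ 0.11811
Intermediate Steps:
h(O, B) = -5 + 5*O/6 (h(O, B) = -5 + (5*O)/6 = -5 + 5*O/6)
Q(G) = 6/(-7 + 1/(2*G)) (Q(G) = 6/(-7 + 1/(G + G)) = 6/(-7 + 1/(2*G)))
A = -4062 (A = 3 - 1*4065 = 3 - 4065 = -4062)
N(Y) = sqrt(-5 + 11*Y/6) (N(Y) = sqrt(Y + (-5 + 5*Y/6)) = sqrt(-5 + 11*Y/6))
(((Q(-18) - 1*830) - 25) + N(48))/(A - 3107) = (((-12*(-18)/(-1 + 14*(-18)) - 1*830) - 25) + sqrt(-180 + 66*48)/6)/(-4062 - 3107) = (((-12*(-18)/(-1 - 252) - 830) - 25) + sqrt(-180 + 3168)/6)/(-7169) = (((-12*(-18)/(-253) - 830) - 25) + sqrt(2988)/6)*(-1/7169) = (((-12*(-18)*(-1/253) - 830) - 25) + (6*sqrt(83))/6)*(-1/7169) = (((-216/253 - 830) - 25) + sqrt(83))*(-1/7169) = ((-210206/253 - 25) + sqrt(83))*(-1/7169) = (-216531/253 + sqrt(83))*(-1/7169) = 216531/1813757 - sqrt(83)/7169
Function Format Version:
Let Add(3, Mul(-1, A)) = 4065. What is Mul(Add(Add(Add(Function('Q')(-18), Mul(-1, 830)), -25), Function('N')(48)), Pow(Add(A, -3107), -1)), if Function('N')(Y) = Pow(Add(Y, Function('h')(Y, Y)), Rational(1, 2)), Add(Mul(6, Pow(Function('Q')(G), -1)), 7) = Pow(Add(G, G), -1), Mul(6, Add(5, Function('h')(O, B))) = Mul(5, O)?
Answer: Add(Rational(216531, 1813757), Mul(Rational(-1, 7169), Pow(83, Rational(1, 2)))) ≈ 0.11811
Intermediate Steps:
Function('h')(O, B) = Add(-5, Mul(Rational(5, 6), O)) (Function('h')(O, B) = Add(-5, Mul(Rational(1, 6), Mul(5, O))) = Add(-5, Mul(Rational(5, 6), O)))
Function('Q')(G) = Mul(6, Pow(Add(-7, Mul(Rational(1, 2), Pow(G, -1))), -1)) (Function('Q')(G) = Mul(6, Pow(Add(-7, Pow(Add(G, G), -1)), -1)) = Mul(6, Pow(Add(-7, Pow(Mul(2, G), -1)), -1)) = Mul(6, Pow(Add(-7, Mul(Rational(1, 2), Pow(G, -1))), -1)))
A = -4062 (A = Add(3, Mul(-1, 4065)) = Add(3, -4065) = -4062)
Function('N')(Y) = Pow(Add(-5, Mul(Rational(11, 6), Y)), Rational(1, 2)) (Function('N')(Y) = Pow(Add(Y, Add(-5, Mul(Rational(5, 6), Y))), Rational(1, 2)) = Pow(Add(-5, Mul(Rational(11, 6), Y)), Rational(1, 2)))
Mul(Add(Add(Add(Function('Q')(-18), Mul(-1, 830)), -25), Function('N')(48)), Pow(Add(A, -3107), -1)) = Mul(Add(Add(Add(Mul(-12, -18, Pow(Add(-1, Mul(14, -18)), -1)), Mul(-1, 830)), -25), Mul(Rational(1, 6), Pow(Add(-180, Mul(66, 48)), Rational(1, 2)))), Pow(Add(-4062, -3107), -1)) = Mul(Add(Add(Add(Mul(-12, -18, Pow(Add(-1, -252), -1)), -830), -25), Mul(Rational(1, 6), Pow(Add(-180, 3168), Rational(1, 2)))), Pow(-7169, -1)) = Mul(Add(Add(Add(Mul(-12, -18, Pow(-253, -1)), -830), -25), Mul(Rational(1, 6), Pow(2988, Rational(1, 2)))), Rational(-1, 7169)) = Mul(Add(Add(Add(Mul(-12, -18, Rational(-1, 253)), -830), -25), Mul(Rational(1, 6), Mul(6, Pow(83, Rational(1, 2))))), Rational(-1, 7169)) = Mul(Add(Add(Add(Rational(-216, 253), -830), -25), Pow(83, Rational(1, 2))), Rational(-1, 7169)) = Mul(Add(Add(Rational(-210206, 253), -25), Pow(83, Rational(1, 2))), Rational(-1, 7169)) = Mul(Add(Rational(-216531, 253), Pow(83, Rational(1, 2))), Rational(-1, 7169)) = Add(Rational(216531, 1813757), Mul(Rational(-1, 7169), Pow(83, Rational(1, 2))))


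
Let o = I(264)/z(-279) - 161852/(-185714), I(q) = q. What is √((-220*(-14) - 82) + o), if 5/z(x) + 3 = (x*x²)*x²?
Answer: 2*I*√4810212396339969516826315/464285 ≈ 9.4477e+6*I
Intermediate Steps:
z(x) = 5/(-3 + x⁵) (z(x) = 5/(-3 + (x*x²)*x²) = 5/(-3 + x³*x²) = 5/(-3 + x⁵))
o = -41441893634311099066/464285 (o = 264/((5/(-3 + (-279)⁵))) - 161852/(-185714) = 264/((5/(-3 - 1690522737399))) - 161852*(-1/185714) = 264/((5/(-1690522737402))) + 80926/92857 = 264/((5*(-1/1690522737402))) + 80926/92857 = 264/(-5/1690522737402) + 80926/92857 = 264*(-1690522737402/5) + 80926/92857 = -446298002674128/5 + 80926/92857 = -41441893634311099066/464285 ≈ -8.9260e+13)
√((-220*(-14) - 82) + o) = √((-220*(-14) - 82) - 41441893634311099066/464285) = √((3080 - 82) - 41441893634311099066/464285) = √(2998 - 41441893634311099066/464285) = √(-41441893632919172636/464285) = 2*I*√4810212396339969516826315/464285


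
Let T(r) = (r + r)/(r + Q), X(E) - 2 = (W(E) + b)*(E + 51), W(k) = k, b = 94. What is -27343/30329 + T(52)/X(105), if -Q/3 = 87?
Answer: -88710663409/98396587003 ≈ -0.90156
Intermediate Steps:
Q = -261 (Q = -3*87 = -261)
X(E) = 2 + (51 + E)*(94 + E) (X(E) = 2 + (E + 94)*(E + 51) = 2 + (94 + E)*(51 + E) = 2 + (51 + E)*(94 + E))
T(r) = 2*r/(-261 + r) (T(r) = (r + r)/(r - 261) = (2*r)/(-261 + r) = 2*r/(-261 + r))
-27343/30329 + T(52)/X(105) = -27343/30329 + (2*52/(-261 + 52))/(4796 + 105**2 + 145*105) = -27343*1/30329 + (2*52/(-209))/(4796 + 11025 + 15225) = -27343/30329 + (2*52*(-1/209))/31046 = -27343/30329 - 104/209*1/31046 = -27343/30329 - 52/3244307 = -88710663409/98396587003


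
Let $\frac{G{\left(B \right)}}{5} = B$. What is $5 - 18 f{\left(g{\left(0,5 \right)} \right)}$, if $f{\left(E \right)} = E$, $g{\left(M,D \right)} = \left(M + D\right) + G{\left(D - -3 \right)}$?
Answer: $-805$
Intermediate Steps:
$G{\left(B \right)} = 5 B$
$g{\left(M,D \right)} = 15 + M + 6 D$ ($g{\left(M,D \right)} = \left(M + D\right) + 5 \left(D - -3\right) = \left(D + M\right) + 5 \left(D + 3\right) = \left(D + M\right) + 5 \left(3 + D\right) = \left(D + M\right) + \left(15 + 5 D\right) = 15 + M + 6 D$)
$5 - 18 f{\left(g{\left(0,5 \right)} \right)} = 5 - 18 \left(15 + 0 + 6 \cdot 5\right) = 5 - 18 \left(15 + 0 + 30\right) = 5 - 810 = -805$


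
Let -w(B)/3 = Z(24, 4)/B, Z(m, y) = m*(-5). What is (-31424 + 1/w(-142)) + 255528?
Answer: 40338649/180 ≈ 2.2410e+5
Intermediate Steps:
Z(m, y) = -5*m
w(B) = 360/B (w(B) = -3*(-5*24)/B = -(-360)/B = 360/B)
(-31424 + 1/w(-142)) + 255528 = (-31424 + 1/(360/(-142))) + 255528 = (-31424 + 1/(360*(-1/142))) + 255528 = (-31424 + 1/(-180/71)) + 255528 = (-31424 - 71/180) + 255528 = -5656391/180 + 255528 = 40338649/180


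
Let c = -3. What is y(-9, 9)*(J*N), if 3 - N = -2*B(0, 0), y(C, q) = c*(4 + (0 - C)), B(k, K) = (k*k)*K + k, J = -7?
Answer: 819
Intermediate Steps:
B(k, K) = k + K*k² (B(k, K) = k²*K + k = K*k² + k = k + K*k²)
y(C, q) = -12 + 3*C (y(C, q) = -3*(4 + (0 - C)) = -3*(4 - C) = -12 + 3*C)
N = 3 (N = 3 - (-2)*0*(1 + 0*0) = 3 - (-2)*0*(1 + 0) = 3 - (-2)*0*1 = 3 - (-2)*0 = 3 - 1*0 = 3 + 0 = 3)
y(-9, 9)*(J*N) = (-12 + 3*(-9))*(-7*3) = (-12 - 27)*(-21) = -39*(-21) = 819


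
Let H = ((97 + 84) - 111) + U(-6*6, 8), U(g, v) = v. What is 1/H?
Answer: 1/78 ≈ 0.012821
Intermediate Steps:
H = 78 (H = ((97 + 84) - 111) + 8 = (181 - 111) + 8 = 70 + 8 = 78)
1/H = 1/78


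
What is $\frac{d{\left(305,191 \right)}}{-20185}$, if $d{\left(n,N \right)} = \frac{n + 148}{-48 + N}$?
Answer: $- \frac{453}{2886455} \approx -0.00015694$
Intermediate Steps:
$d{\left(n,N \right)} = \frac{148 + n}{-48 + N}$
$\frac{d{\left(305,191 \right)}}{-20185} = \frac{\frac{1}{-48 + 191} \left(148 + 305\right)}{-20185} = \frac{1}{143} \cdot 453 \left(- \frac{1}{20185}\right) = \frac{453}{143} \left(- \frac{1}{20185}\right) = - \frac{453}{2886455}$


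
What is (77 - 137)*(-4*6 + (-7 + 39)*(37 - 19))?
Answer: -33120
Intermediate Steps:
(77 - 137)*(-4*6 + (-7 + 39)*(37 - 19)) = -60*(-24 + 32*18) = -60*(-24 + 576) = -60*552 = -33120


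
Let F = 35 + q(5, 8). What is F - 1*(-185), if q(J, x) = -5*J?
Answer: 195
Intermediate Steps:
F = 10 (F = 35 - 5*5 = 35 - 25 = 10)
F - 1*(-185) = 10 - 1*(-185) = 10 + 185 = 195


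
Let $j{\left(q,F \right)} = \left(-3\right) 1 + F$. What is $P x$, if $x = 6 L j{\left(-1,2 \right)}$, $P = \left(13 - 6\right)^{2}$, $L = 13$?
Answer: $-3822$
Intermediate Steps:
$j{\left(q,F \right)} = -3 + F$
$P = 49$ ($P = 7^{2} = 49$)
$x = -78$ ($x = 6 \cdot 13 \left(-3 + 2\right) = 78 \left(-1\right) = -78$)
$P x = 49 \left(-78\right) = -3822$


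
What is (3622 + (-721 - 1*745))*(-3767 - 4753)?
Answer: -18369120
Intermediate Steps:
(3622 + (-721 - 1*745))*(-3767 - 4753) = (3622 + (-721 - 745))*(-8520) = (3622 - 1466)*(-8520) = 2156*(-8520) = -18369120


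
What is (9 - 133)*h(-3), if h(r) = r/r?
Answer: -124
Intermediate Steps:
h(r) = 1
(9 - 133)*h(-3) = (9 - 133)*1 = -124*1 = -124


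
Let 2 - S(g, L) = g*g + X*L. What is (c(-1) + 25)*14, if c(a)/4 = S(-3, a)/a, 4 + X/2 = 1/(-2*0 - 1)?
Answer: 1302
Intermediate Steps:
X = -10 (X = -8 + 2/(-2*0 - 1) = -8 + 2/(0 - 1) = -8 + 2/(-1) = -8 + 2*(-1) = -8 - 2 = -10)
S(g, L) = 2 - g**2 + 10*L (S(g, L) = 2 - (g*g - 10*L) = 2 - (g**2 - 10*L) = 2 + (-g**2 + 10*L) = 2 - g**2 + 10*L)
c(a) = 4*(-7 + 10*a)/a (c(a) = 4*((2 - 1*(-3)**2 + 10*a)/a) = 4*((2 - 1*9 + 10*a)/a) = 4*((2 - 9 + 10*a)/a) = 4*((-7 + 10*a)/a) = 4*(-7 + 10*a)/a)
(c(-1) + 25)*14 = ((40 - 28/(-1)) + 25)*14 = ((40 - 28*(-1)) + 25)*14 = ((40 + 28) + 25)*14 = (68 + 25)*14 = 93*14 = 1302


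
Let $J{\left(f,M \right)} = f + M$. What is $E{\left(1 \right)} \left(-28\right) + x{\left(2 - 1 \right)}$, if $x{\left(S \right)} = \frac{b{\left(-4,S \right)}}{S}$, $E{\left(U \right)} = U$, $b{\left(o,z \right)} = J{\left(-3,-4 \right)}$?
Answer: $-35$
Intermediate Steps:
$J{\left(f,M \right)} = M + f$
$b{\left(o,z \right)} = -7$ ($b{\left(o,z \right)} = -4 - 3 = -7$)
$x{\left(S \right)} = - \frac{7}{S}$
$E{\left(1 \right)} \left(-28\right) + x{\left(2 - 1 \right)} = 1 \left(-28\right) - \frac{7}{2 - 1} = -28 - \frac{7}{1} = -28 - 7 = -35$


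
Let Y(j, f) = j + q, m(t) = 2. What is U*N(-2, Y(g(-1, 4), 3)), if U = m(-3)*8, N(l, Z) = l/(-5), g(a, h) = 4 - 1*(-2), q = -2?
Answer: 32/5 ≈ 6.4000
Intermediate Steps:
g(a, h) = 6 (g(a, h) = 4 + 2 = 6)
Y(j, f) = -2 + j (Y(j, f) = j - 2 = -2 + j)
N(l, Z) = -l/5 (N(l, Z) = l*(-⅕) = -l/5)
U = 16 (U = 2*8 = 16)
U*N(-2, Y(g(-1, 4), 3)) = 16*(-⅕*(-2)) = 16*(⅖) = 32/5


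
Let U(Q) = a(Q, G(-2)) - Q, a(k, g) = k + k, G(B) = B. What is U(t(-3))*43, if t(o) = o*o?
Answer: 387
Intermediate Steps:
t(o) = o²
a(k, g) = 2*k
U(Q) = Q (U(Q) = 2*Q - Q = Q)
U(t(-3))*43 = (-3)²*43 = 9*43 = 387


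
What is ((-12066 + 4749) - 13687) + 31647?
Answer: 10643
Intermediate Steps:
((-12066 + 4749) - 13687) + 31647 = (-7317 - 13687) + 31647 = -21004 + 31647 = 10643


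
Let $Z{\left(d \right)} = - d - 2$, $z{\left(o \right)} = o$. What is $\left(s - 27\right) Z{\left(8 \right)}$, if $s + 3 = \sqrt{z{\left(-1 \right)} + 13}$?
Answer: $300 - 20 \sqrt{3} \approx 265.36$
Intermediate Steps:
$Z{\left(d \right)} = -2 - d$
$s = -3 + 2 \sqrt{3}$ ($s = -3 + \sqrt{-1 + 13} = -3 + \sqrt{12} = -3 + 2 \sqrt{3} \approx 0.4641$)
$\left(s - 27\right) Z{\left(8 \right)} = \left(\left(-3 + 2 \sqrt{3}\right) - 27\right) \left(-2 - 8\right) = \left(-30 + 2 \sqrt{3}\right) \left(-2 - 8\right) = \left(-30 + 2 \sqrt{3}\right) \left(-10\right) = 300 - 20 \sqrt{3}$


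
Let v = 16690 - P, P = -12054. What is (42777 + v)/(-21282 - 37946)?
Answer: -71521/59228 ≈ -1.2076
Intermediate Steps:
v = 28744 (v = 16690 - 1*(-12054) = 16690 + 12054 = 28744)
(42777 + v)/(-21282 - 37946) = (42777 + 28744)/(-21282 - 37946) = 71521/(-59228) = 71521*(-1/59228) = -71521/59228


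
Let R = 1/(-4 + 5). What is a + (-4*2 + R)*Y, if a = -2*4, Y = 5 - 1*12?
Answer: 41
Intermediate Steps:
Y = -7 (Y = 5 - 12 = -7)
a = -8
R = 1 (R = 1/1 = 1)
a + (-4*2 + R)*Y = -8 + (-4*2 + 1)*(-7) = -8 + (-8 + 1)*(-7) = -8 - 7*(-7) = -8 + 49 = 41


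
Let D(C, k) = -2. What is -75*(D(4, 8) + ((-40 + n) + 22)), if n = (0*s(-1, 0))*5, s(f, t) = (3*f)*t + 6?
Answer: 1500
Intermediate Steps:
s(f, t) = 6 + 3*f*t (s(f, t) = 3*f*t + 6 = 6 + 3*f*t)
n = 0 (n = (0*(6 + 3*(-1)*0))*5 = (0*(6 + 0))*5 = (0*6)*5 = 0*5 = 0)
-75*(D(4, 8) + ((-40 + n) + 22)) = -75*(-2 + ((-40 + 0) + 22)) = -75*(-2 + (-40 + 22)) = -75*(-2 - 18) = -75*(-20) = 1500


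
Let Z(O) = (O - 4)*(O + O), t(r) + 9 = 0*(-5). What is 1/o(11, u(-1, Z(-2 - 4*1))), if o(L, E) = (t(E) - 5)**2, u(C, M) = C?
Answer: 1/196 ≈ 0.0051020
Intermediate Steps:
t(r) = -9 (t(r) = -9 + 0*(-5) = -9 + 0 = -9)
Z(O) = 2*O*(-4 + O) (Z(O) = (-4 + O)*(2*O) = 2*O*(-4 + O))
o(L, E) = 196 (o(L, E) = (-9 - 5)**2 = (-14)**2 = 196)
1/o(11, u(-1, Z(-2 - 4*1))) = 1/196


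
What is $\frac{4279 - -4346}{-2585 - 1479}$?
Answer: $- \frac{8625}{4064} \approx -2.1223$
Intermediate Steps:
$\frac{4279 - -4346}{-2585 - 1479} = \frac{4279 + 4346}{-4064} = 8625 \left(- \frac{1}{4064}\right) = - \frac{8625}{4064}$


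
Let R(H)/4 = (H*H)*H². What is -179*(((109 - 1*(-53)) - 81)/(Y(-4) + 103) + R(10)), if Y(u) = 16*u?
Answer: -93084833/13 ≈ -7.1604e+6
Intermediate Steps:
R(H) = 4*H⁴ (R(H) = 4*((H*H)*H²) = 4*(H²*H²) = 4*H⁴)
-179*(((109 - 1*(-53)) - 81)/(Y(-4) + 103) + R(10)) = -179*(((109 - 1*(-53)) - 81)/(16*(-4) + 103) + 4*10⁴) = -179*(((109 + 53) - 81)/(-64 + 103) + 4*10000) = -179*((162 - 81)/39 + 40000) = -179*(81*(1/39) + 40000) = -179*(27/13 + 40000) = -179*520027/13 = -93084833/13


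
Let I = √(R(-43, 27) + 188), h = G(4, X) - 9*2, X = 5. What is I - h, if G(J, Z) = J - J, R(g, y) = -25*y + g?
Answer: 18 + I*√530 ≈ 18.0 + 23.022*I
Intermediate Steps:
R(g, y) = g - 25*y
G(J, Z) = 0
h = -18 (h = 0 - 9*2 = 0 - 18 = -18)
I = I*√530 (I = √((-43 - 25*27) + 188) = √((-43 - 675) + 188) = √(-718 + 188) = √(-530) = I*√530 ≈ 23.022*I)
I - h = I*√530 - 1*(-18) = I*√530 + 18 = 18 + I*√530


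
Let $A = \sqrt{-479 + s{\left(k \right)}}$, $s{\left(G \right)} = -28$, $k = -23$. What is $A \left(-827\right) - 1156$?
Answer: $-1156 - 10751 i \sqrt{3} \approx -1156.0 - 18621.0 i$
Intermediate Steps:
$A = 13 i \sqrt{3}$ ($A = \sqrt{-479 - 28} = \sqrt{-507} = 13 i \sqrt{3} \approx 22.517 i$)
$A \left(-827\right) - 1156 = 13 i \sqrt{3} \left(-827\right) - 1156 = - 10751 i \sqrt{3} - 1156 = -1156 - 10751 i \sqrt{3}$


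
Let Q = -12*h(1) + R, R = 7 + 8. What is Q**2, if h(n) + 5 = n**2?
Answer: 3969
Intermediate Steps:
R = 15
h(n) = -5 + n**2
Q = 63 (Q = -12*(-5 + 1**2) + 15 = -12*(-5 + 1) + 15 = -12*(-4) + 15 = 48 + 15 = 63)
Q**2 = 63**2 = 3969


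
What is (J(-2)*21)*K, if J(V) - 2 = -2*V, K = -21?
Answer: -2646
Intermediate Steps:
J(V) = 2 - 2*V
(J(-2)*21)*K = ((2 - 2*(-2))*21)*(-21) = ((2 + 4)*21)*(-21) = (6*21)*(-21) = 126*(-21) = -2646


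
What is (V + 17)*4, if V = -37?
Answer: -80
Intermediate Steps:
(V + 17)*4 = (-37 + 17)*4 = -20*4 = -80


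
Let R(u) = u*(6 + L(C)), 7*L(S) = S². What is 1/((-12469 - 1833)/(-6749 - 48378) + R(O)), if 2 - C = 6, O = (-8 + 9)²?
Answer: 385889/3297480 ≈ 0.11703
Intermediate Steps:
O = 1 (O = 1² = 1)
C = -4 (C = 2 - 1*6 = 2 - 6 = -4)
L(S) = S²/7
R(u) = 58*u/7 (R(u) = u*(6 + (⅐)*(-4)²) = u*(6 + (⅐)*16) = u*(6 + 16/7) = u*(58/7) = 58*u/7)
1/((-12469 - 1833)/(-6749 - 48378) + R(O)) = 1/((-12469 - 1833)/(-6749 - 48378) + (58/7)*1) = 1/(-14302/(-55127) + 58/7) = 1/(-14302*(-1/55127) + 58/7) = 1/(14302/55127 + 58/7) = 1/(3297480/385889) = 385889/3297480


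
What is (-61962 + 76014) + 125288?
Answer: 139340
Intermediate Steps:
(-61962 + 76014) + 125288 = 14052 + 125288 = 139340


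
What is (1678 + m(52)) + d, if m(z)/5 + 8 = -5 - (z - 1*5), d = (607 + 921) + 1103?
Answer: 4009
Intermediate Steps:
d = 2631 (d = 1528 + 1103 = 2631)
m(z) = -40 - 5*z (m(z) = -40 + 5*(-5 - (z - 1*5)) = -40 + 5*(-5 - (z - 5)) = -40 + 5*(-5 - (-5 + z)) = -40 + 5*(-5 + (5 - z)) = -40 + 5*(-z) = -40 - 5*z)
(1678 + m(52)) + d = (1678 + (-40 - 5*52)) + 2631 = (1678 + (-40 - 260)) + 2631 = (1678 - 300) + 2631 = 1378 + 2631 = 4009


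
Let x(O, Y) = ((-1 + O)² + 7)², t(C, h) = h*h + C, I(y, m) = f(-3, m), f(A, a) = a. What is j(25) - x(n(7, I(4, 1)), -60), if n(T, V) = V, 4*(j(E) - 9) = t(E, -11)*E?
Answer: 1745/2 ≈ 872.50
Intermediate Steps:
I(y, m) = m
t(C, h) = C + h² (t(C, h) = h² + C = C + h²)
j(E) = 9 + E*(121 + E)/4 (j(E) = 9 + ((E + (-11)²)*E)/4 = 9 + ((E + 121)*E)/4 = 9 + ((121 + E)*E)/4 = 9 + (E*(121 + E))/4 = 9 + E*(121 + E)/4)
x(O, Y) = (7 + (-1 + O)²)²
j(25) - x(n(7, I(4, 1)), -60) = (9 + (¼)*25*(121 + 25)) - (7 + (-1 + 1)²)² = (9 + (¼)*25*146) - (7 + 0²)² = (9 + 1825/2) - (7 + 0)² = 1843/2 - 1*7² = 1843/2 - 1*49 = 1843/2 - 49 = 1745/2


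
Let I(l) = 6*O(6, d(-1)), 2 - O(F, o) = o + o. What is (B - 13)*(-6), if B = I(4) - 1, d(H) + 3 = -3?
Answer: -420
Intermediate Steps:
d(H) = -6 (d(H) = -3 - 3 = -6)
O(F, o) = 2 - 2*o (O(F, o) = 2 - (o + o) = 2 - 2*o)
I(l) = 84 (I(l) = 6*(2 - 2*(-6)) = 6*(2 + 12) = 6*14 = 84)
B = 83 (B = 84 - 1 = 83)
(B - 13)*(-6) = (83 - 13)*(-6) = 70*(-6) = -420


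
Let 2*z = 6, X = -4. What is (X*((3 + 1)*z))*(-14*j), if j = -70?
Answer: -47040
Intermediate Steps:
z = 3 (z = (1/2)*6 = 3)
(X*((3 + 1)*z))*(-14*j) = (-4*(3 + 1)*3)*(-14*(-70)) = -16*3*980 = -4*12*980 = -48*980 = -47040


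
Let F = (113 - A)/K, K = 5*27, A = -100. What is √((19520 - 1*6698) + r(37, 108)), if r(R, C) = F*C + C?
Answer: 3*√36390/5 ≈ 114.46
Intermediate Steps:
K = 135
F = 71/45 (F = (113 - 1*(-100))/135 = (113 + 100)*(1/135) = 213*(1/135) = 71/45 ≈ 1.5778)
r(R, C) = 116*C/45 (r(R, C) = 71*C/45 + C = 116*C/45)
√((19520 - 1*6698) + r(37, 108)) = √((19520 - 1*6698) + (116/45)*108) = √((19520 - 6698) + 1392/5) = √(12822 + 1392/5) = √(65502/5) = 3*√36390/5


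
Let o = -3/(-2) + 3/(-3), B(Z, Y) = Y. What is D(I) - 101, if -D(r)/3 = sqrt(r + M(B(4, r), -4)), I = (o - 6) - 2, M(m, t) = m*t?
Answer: -101 - 9*sqrt(10)/2 ≈ -115.23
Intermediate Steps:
o = 1/2 (o = -3*(-1/2) + 3*(-1/3) = 3/2 - 1 = 1/2 ≈ 0.50000)
I = -15/2 (I = (1/2 - 6) - 2 = -11/2 - 2 = -15/2 ≈ -7.5000)
D(r) = -3*sqrt(3)*sqrt(-r) (D(r) = -3*sqrt(r + r*(-4)) = -3*sqrt(r - 4*r) = -3*sqrt(3)*sqrt(-r))
D(I) - 101 = -3*sqrt(3)*sqrt(-1*(-15/2)) - 101 = -3*sqrt(3)*sqrt(15/2) - 101 = -3*sqrt(3)*sqrt(30)/2 - 101 = -9*sqrt(10)/2 - 101 = -101 - 9*sqrt(10)/2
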